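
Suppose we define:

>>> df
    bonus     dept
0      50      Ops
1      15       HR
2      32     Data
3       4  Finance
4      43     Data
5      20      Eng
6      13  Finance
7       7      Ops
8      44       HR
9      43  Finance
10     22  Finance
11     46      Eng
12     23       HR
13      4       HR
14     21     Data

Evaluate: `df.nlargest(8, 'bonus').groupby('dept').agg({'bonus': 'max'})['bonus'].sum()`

take 8 rows with largest bonus:
    bonus     dept
0      50      Ops
11     46      Eng
8      44       HR
4      43     Data
9      43  Finance
2      32     Data
12     23       HR
10     22  Finance
group by dept, max of bonus:
         bonus
dept          
Data        43
Eng         46
Finance     43
HR          44
Ops         50
Hence 226.

226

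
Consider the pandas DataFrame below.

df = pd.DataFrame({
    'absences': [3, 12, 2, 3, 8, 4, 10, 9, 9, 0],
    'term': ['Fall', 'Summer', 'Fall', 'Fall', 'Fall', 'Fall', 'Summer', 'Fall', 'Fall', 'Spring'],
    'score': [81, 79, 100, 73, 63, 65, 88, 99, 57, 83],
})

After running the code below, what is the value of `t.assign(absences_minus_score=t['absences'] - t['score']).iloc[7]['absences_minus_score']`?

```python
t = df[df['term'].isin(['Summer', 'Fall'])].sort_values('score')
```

filter rows where term in ['Summer', 'Fall']:
   absences    term  score
0         3    Fall     81
1        12  Summer     79
2         2    Fall    100
3         3    Fall     73
4         8    Fall     63
5         4    Fall     65
6        10  Summer     88
7         9    Fall     99
8         9    Fall     57
sort by score:
   absences    term  score
8         9    Fall     57
4         8    Fall     63
5         4    Fall     65
3         3    Fall     73
1        12  Summer     79
0         3    Fall     81
6        10  Summer     88
7         9    Fall     99
2         2    Fall    100
add column absences_minus_score = t['absences'] - t['score']:
   absences    term  score  absences_minus_score
8         9    Fall     57                   -48
4         8    Fall     63                   -55
5         4    Fall     65                   -61
3         3    Fall     73                   -70
1        12  Summer     79                   -67
0         3    Fall     81                   -78
6        10  Summer     88                   -78
7         9    Fall     99                   -90
2         2    Fall    100                   -98

-90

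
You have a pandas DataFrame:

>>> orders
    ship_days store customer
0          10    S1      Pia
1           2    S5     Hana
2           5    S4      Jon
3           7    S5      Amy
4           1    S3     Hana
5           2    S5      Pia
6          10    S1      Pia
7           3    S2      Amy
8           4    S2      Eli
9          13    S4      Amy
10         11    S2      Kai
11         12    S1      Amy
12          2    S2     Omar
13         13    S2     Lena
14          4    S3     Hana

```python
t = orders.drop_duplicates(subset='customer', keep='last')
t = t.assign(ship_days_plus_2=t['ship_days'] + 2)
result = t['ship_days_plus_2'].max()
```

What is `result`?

15

drop duplicate customer (keep=last):
    ship_days store customer
2           5    S4      Jon
6          10    S1      Pia
8           4    S2      Eli
10         11    S2      Kai
11         12    S1      Amy
12          2    S2     Omar
13         13    S2     Lena
14          4    S3     Hana
add column ship_days_plus_2 = t['ship_days'] + 2:
    ship_days store customer  ship_days_plus_2
2           5    S4      Jon                 7
6          10    S1      Pia                12
8           4    S2      Eli                 6
10         11    S2      Kai                13
11         12    S1      Amy                14
12          2    S2     Omar                 4
13         13    S2     Lena                15
14          4    S3     Hana                 6
Taking the max of column 'ship_days_plus_2' gives 15.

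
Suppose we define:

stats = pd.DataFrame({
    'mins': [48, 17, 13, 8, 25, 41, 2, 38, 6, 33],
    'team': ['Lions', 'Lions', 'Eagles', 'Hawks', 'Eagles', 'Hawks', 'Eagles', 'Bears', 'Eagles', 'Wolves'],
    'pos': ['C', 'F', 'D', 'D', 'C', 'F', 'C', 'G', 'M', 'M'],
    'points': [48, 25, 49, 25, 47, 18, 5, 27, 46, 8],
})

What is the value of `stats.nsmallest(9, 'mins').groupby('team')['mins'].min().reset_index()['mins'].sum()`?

98

take 9 rows with smallest mins:
   mins    team pos  points
6     2  Eagles   C       5
8     6  Eagles   M      46
3     8   Hawks   D      25
2    13  Eagles   D      49
1    17   Lions   F      25
4    25  Eagles   C      47
9    33  Wolves   M       8
7    38   Bears   G      27
5    41   Hawks   F      18
group by team, min of mins:
team
Bears     38
Eagles     2
Hawks      8
Lions     17
Wolves    33
Name: mins, dtype: int64
reset_index():
     team  mins
0   Bears    38
1  Eagles     2
2   Hawks     8
3   Lions    17
4  Wolves    33
Reading off the sum of column 'mins', we get 98.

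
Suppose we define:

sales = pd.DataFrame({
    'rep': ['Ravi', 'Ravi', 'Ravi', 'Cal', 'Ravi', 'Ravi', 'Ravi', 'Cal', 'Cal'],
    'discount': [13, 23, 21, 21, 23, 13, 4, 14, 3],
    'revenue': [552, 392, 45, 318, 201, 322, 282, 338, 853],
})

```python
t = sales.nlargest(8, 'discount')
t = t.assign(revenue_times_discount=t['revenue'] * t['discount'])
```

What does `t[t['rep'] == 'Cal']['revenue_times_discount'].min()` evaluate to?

take 8 rows with largest discount:
    rep  discount  revenue
1  Ravi        23      392
4  Ravi        23      201
2  Ravi        21       45
3   Cal        21      318
7   Cal        14      338
0  Ravi        13      552
5  Ravi        13      322
6  Ravi         4      282
add column revenue_times_discount = t['revenue'] * t['discount']:
    rep  discount  revenue  revenue_times_discount
1  Ravi        23      392                    9016
4  Ravi        23      201                    4623
2  Ravi        21       45                     945
3   Cal        21      318                    6678
7   Cal        14      338                    4732
0  Ravi        13      552                    7176
5  Ravi        13      322                    4186
6  Ravi         4      282                    1128
filter rows where rep == 'Cal':
   rep  discount  revenue  revenue_times_discount
3  Cal        21      318                    6678
7  Cal        14      338                    4732
Taking the min of column 'revenue_times_discount' gives 4732.

4732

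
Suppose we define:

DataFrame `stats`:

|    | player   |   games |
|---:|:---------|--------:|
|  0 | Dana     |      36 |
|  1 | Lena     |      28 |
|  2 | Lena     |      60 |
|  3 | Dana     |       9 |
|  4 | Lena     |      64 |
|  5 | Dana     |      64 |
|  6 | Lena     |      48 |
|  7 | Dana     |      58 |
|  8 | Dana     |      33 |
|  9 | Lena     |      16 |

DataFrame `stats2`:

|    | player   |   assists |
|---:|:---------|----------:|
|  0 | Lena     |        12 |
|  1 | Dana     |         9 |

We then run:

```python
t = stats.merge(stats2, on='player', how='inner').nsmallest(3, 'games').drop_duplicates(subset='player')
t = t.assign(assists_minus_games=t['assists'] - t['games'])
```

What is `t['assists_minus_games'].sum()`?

merge on 'player' (how='inner') → 10 rows:
  player  games  assists
0   Dana     36        9
1   Lena     28       12
2   Lena     60       12
3   Dana      9        9
4   Lena     64       12
5   Dana     64        9
6   Lena     48       12
7   Dana     58        9
8   Dana     33        9
9   Lena     16       12
take 3 rows with smallest games:
  player  games  assists
3   Dana      9        9
9   Lena     16       12
1   Lena     28       12
drop duplicate player (keep=first):
  player  games  assists
3   Dana      9        9
9   Lena     16       12
add column assists_minus_games = t['assists'] - t['games']:
  player  games  assists  assists_minus_games
3   Dana      9        9                    0
9   Lena     16       12                   -4
Then the sum of column 'assists_minus_games': -4

-4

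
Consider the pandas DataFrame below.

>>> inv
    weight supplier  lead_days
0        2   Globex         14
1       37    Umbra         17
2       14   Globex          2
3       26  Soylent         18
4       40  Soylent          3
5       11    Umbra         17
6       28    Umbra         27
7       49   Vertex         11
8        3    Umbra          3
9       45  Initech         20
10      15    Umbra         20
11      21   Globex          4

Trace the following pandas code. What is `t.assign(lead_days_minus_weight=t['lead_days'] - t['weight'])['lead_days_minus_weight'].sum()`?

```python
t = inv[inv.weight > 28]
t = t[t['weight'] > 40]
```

filter rows where weight > 28:
   weight supplier  lead_days
1      37    Umbra         17
4      40  Soylent          3
7      49   Vertex         11
9      45  Initech         20
filter rows where weight > 40:
   weight supplier  lead_days
7      49   Vertex         11
9      45  Initech         20
add column lead_days_minus_weight = t['lead_days'] - t['weight']:
   weight supplier  lead_days  lead_days_minus_weight
7      49   Vertex         11                     -38
9      45  Initech         20                     -25

-63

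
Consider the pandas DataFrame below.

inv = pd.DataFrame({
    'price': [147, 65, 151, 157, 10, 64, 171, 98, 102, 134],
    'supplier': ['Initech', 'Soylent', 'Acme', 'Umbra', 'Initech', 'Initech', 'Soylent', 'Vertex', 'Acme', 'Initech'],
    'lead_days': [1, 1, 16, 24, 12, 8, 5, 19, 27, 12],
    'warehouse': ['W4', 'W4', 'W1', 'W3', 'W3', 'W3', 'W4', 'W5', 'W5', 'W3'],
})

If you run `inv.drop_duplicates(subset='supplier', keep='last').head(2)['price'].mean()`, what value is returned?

164.0

drop duplicate supplier (keep=last):
   price supplier  lead_days warehouse
3    157    Umbra         24        W3
6    171  Soylent          5        W4
7     98   Vertex         19        W5
8    102     Acme         27        W5
9    134  Initech         12        W3
take first 2 rows:
   price supplier  lead_days warehouse
3    157    Umbra         24        W3
6    171  Soylent          5        W4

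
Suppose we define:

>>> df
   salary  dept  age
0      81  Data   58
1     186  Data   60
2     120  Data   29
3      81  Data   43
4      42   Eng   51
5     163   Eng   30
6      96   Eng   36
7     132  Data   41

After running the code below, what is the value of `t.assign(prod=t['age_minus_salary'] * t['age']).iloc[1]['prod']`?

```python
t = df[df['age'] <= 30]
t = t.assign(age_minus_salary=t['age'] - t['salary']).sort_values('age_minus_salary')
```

-2639

filter rows where age <= 30:
   salary  dept  age
2     120  Data   29
5     163   Eng   30
add column age_minus_salary = t['age'] - t['salary']:
   salary  dept  age  age_minus_salary
2     120  Data   29               -91
5     163   Eng   30              -133
sort by age_minus_salary:
   salary  dept  age  age_minus_salary
5     163   Eng   30              -133
2     120  Data   29               -91
add column prod = t['age_minus_salary'] * t['age']:
   salary  dept  age  age_minus_salary  prod
5     163   Eng   30              -133 -3990
2     120  Data   29               -91 -2639
The value at position 1, column 'prod' is -2639.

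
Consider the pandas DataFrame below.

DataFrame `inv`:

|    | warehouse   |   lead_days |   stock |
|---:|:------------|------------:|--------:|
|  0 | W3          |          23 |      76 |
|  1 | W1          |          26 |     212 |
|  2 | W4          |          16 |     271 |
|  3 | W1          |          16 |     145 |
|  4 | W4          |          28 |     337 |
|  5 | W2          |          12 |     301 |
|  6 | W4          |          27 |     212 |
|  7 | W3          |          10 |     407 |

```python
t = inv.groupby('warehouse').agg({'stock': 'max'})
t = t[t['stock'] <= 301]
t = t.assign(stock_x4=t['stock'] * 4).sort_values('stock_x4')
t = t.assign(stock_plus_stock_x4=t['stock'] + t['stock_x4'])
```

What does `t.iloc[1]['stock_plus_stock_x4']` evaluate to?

1505

group by warehouse, max of stock:
           stock
warehouse       
W1           212
W2           301
W3           407
W4           337
filter rows where stock <= 301:
           stock
warehouse       
W1           212
W2           301
add column stock_x4 = t['stock'] * 4:
           stock  stock_x4
warehouse                 
W1           212       848
W2           301      1204
sort by stock_x4:
           stock  stock_x4
warehouse                 
W1           212       848
W2           301      1204
add column stock_plus_stock_x4 = t['stock'] + t['stock_x4']:
           stock  stock_x4  stock_plus_stock_x4
warehouse                                      
W1           212       848                 1060
W2           301      1204                 1505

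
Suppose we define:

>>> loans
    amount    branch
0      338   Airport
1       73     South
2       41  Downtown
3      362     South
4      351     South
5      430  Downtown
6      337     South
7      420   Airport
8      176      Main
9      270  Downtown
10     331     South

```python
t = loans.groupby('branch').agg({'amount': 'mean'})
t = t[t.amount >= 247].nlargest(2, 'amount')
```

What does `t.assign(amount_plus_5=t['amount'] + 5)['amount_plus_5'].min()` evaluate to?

group by branch, mean of amount:
          amount
branch          
Airport    379.0
Downtown   247.0
Main       176.0
South      290.8
filter rows where amount >= 247:
          amount
branch          
Airport    379.0
Downtown   247.0
South      290.8
take 2 rows with largest amount:
         amount
branch         
Airport   379.0
South     290.8
add column amount_plus_5 = t['amount'] + 5:
         amount  amount_plus_5
branch                        
Airport   379.0          384.0
South     290.8          295.8
Finally, min of column 'amount_plus_5' = 295.8.

295.8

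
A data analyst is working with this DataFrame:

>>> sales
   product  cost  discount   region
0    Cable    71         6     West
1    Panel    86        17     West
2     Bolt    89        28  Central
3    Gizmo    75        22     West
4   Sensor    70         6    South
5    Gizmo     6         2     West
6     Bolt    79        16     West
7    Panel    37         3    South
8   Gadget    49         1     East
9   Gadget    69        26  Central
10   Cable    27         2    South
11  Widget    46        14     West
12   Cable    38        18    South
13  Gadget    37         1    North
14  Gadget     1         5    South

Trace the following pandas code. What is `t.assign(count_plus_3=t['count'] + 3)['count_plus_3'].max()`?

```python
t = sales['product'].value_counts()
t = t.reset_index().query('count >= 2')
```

value_counts of product:
product
Gadget    4
Cable     3
Panel     2
Bolt      2
Gizmo     2
Sensor    1
Widget    1
Name: count, dtype: int64
reset_index():
  product  count
0  Gadget      4
1   Cable      3
2   Panel      2
3    Bolt      2
4   Gizmo      2
5  Sensor      1
6  Widget      1
filter rows where count >= 2:
  product  count
0  Gadget      4
1   Cable      3
2   Panel      2
3    Bolt      2
4   Gizmo      2
add column count_plus_3 = t['count'] + 3:
  product  count  count_plus_3
0  Gadget      4             7
1   Cable      3             6
2   Panel      2             5
3    Bolt      2             5
4   Gizmo      2             5
max of column 'count_plus_3' → 7

7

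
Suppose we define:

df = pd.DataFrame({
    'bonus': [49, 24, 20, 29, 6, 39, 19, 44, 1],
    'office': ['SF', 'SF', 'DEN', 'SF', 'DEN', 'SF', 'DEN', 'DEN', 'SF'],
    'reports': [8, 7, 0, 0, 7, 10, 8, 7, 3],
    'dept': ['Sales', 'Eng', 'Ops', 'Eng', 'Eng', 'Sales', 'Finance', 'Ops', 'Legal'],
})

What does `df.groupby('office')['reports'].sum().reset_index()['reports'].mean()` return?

25.0

group by office, sum of reports:
office
DEN    22
SF     28
Name: reports, dtype: int64
reset_index():
  office  reports
0    DEN       22
1     SF       28
So mean() = 25.0.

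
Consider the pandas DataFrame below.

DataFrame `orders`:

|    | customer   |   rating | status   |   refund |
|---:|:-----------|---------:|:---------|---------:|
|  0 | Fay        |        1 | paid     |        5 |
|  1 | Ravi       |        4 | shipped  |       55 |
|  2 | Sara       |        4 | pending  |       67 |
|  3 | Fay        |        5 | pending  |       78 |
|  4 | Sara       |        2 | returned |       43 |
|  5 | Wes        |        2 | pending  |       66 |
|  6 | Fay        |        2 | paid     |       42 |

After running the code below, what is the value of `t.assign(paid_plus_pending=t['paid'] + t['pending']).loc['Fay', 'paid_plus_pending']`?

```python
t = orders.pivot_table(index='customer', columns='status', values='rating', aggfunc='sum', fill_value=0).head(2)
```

pivot: rows=customer, cols=status, sum(rating):
status    paid  pending  returned  shipped
customer                                  
Fay          3        5         0        0
Ravi         0        0         0        4
Sara         0        4         2        0
Wes          0        2         0        0
take first 2 rows:
status    paid  pending  returned  shipped
customer                                  
Fay          3        5         0        0
Ravi         0        0         0        4
add column paid_plus_pending = t['paid'] + t['pending']:
status    paid  pending  returned  shipped  paid_plus_pending
customer                                                     
Fay          3        5         0        0                  8
Ravi         0        0         0        4                  0
Taking the value at row 'Fay', column 'paid_plus_pending' gives 8.

8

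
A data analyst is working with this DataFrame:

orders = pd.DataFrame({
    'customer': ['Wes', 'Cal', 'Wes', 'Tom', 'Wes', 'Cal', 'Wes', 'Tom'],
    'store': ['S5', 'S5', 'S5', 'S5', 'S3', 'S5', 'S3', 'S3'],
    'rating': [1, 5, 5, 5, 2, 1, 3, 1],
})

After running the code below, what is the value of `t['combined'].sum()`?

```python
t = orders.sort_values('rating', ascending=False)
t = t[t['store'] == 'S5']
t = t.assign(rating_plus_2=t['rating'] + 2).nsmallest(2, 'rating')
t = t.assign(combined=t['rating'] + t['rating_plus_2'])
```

8

sort by rating descending:
  customer store  rating
1      Cal    S5       5
2      Wes    S5       5
3      Tom    S5       5
6      Wes    S3       3
4      Wes    S3       2
0      Wes    S5       1
5      Cal    S5       1
7      Tom    S3       1
filter rows where store == 'S5':
  customer store  rating
1      Cal    S5       5
2      Wes    S5       5
3      Tom    S5       5
0      Wes    S5       1
5      Cal    S5       1
add column rating_plus_2 = t['rating'] + 2:
  customer store  rating  rating_plus_2
1      Cal    S5       5              7
2      Wes    S5       5              7
3      Tom    S5       5              7
0      Wes    S5       1              3
5      Cal    S5       1              3
take 2 rows with smallest rating:
  customer store  rating  rating_plus_2
0      Wes    S5       1              3
5      Cal    S5       1              3
add column combined = t['rating'] + t['rating_plus_2']:
  customer store  rating  rating_plus_2  combined
0      Wes    S5       1              3         4
5      Cal    S5       1              3         4
Finally, sum of column 'combined' = 8.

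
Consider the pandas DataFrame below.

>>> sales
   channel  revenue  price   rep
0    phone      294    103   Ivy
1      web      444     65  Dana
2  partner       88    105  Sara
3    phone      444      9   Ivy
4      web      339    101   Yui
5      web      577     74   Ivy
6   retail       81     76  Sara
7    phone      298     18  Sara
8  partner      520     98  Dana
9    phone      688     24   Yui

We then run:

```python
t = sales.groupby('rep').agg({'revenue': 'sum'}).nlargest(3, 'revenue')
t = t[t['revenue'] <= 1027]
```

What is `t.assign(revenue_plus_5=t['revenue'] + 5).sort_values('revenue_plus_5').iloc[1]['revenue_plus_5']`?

1032

group by rep, sum of revenue:
      revenue
rep          
Dana      964
Ivy      1315
Sara      467
Yui      1027
take 3 rows with largest revenue:
      revenue
rep          
Ivy      1315
Yui      1027
Dana      964
filter rows where revenue <= 1027:
      revenue
rep          
Yui      1027
Dana      964
add column revenue_plus_5 = t['revenue'] + 5:
      revenue  revenue_plus_5
rep                          
Yui      1027            1032
Dana      964             969
sort by revenue_plus_5:
      revenue  revenue_plus_5
rep                          
Dana      964             969
Yui      1027            1032
Taking the value at position 1, column 'revenue_plus_5' gives 1032.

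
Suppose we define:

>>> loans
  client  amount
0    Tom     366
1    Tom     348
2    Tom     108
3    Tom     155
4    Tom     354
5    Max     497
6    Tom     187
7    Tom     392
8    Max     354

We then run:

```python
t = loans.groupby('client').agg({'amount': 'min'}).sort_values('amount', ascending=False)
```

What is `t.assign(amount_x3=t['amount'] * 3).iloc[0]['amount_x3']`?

group by client, min of amount:
        amount
client        
Max        354
Tom        108
sort by amount descending:
        amount
client        
Max        354
Tom        108
add column amount_x3 = t['amount'] * 3:
        amount  amount_x3
client                   
Max        354       1062
Tom        108        324

1062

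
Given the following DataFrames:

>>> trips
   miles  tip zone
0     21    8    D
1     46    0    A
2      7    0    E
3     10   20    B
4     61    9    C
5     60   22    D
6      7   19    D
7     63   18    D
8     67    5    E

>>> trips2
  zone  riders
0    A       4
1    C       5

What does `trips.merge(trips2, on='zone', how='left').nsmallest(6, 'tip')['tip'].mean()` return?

merge on 'zone' (how='left') → 9 rows:
   miles  tip zone  riders
0     21    8    D     NaN
1     46    0    A     4.0
2      7    0    E     NaN
3     10   20    B     NaN
4     61    9    C     5.0
5     60   22    D     NaN
6      7   19    D     NaN
7     63   18    D     NaN
8     67    5    E     NaN
take 6 rows with smallest tip:
   miles  tip zone  riders
1     46    0    A     4.0
2      7    0    E     NaN
8     67    5    E     NaN
0     21    8    D     NaN
4     61    9    C     5.0
7     63   18    D     NaN
Taking the mean of column 'tip' gives 6.66666666667.

6.66666666667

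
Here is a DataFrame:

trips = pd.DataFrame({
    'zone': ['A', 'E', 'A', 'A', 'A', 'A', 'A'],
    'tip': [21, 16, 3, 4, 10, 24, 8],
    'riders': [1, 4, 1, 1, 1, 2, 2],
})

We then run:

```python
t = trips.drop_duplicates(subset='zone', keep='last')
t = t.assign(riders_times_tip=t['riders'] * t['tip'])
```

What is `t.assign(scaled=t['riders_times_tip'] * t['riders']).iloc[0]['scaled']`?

drop duplicate zone (keep=last):
  zone  tip  riders
1    E   16       4
6    A    8       2
add column riders_times_tip = t['riders'] * t['tip']:
  zone  tip  riders  riders_times_tip
1    E   16       4                64
6    A    8       2                16
add column scaled = t['riders_times_tip'] * t['riders']:
  zone  tip  riders  riders_times_tip  scaled
1    E   16       4                64     256
6    A    8       2                16      32
Hence 256.

256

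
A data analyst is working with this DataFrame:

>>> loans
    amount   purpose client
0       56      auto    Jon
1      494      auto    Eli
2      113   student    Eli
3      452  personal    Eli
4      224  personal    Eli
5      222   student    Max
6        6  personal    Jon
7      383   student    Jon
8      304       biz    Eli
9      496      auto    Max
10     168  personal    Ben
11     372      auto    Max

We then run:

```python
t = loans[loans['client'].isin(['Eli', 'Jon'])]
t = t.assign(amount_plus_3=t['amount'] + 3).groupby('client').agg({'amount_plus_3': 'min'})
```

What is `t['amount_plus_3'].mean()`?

filter rows where client in ['Eli', 'Jon']:
   amount   purpose client
0      56      auto    Jon
1     494      auto    Eli
2     113   student    Eli
3     452  personal    Eli
4     224  personal    Eli
6       6  personal    Jon
7     383   student    Jon
8     304       biz    Eli
add column amount_plus_3 = t['amount'] + 3:
   amount   purpose client  amount_plus_3
0      56      auto    Jon             59
1     494      auto    Eli            497
2     113   student    Eli            116
3     452  personal    Eli            455
4     224  personal    Eli            227
6       6  personal    Jon              9
7     383   student    Jon            386
8     304       biz    Eli            307
group by client, min of amount_plus_3:
        amount_plus_3
client               
Eli               116
Jon                 9

62.5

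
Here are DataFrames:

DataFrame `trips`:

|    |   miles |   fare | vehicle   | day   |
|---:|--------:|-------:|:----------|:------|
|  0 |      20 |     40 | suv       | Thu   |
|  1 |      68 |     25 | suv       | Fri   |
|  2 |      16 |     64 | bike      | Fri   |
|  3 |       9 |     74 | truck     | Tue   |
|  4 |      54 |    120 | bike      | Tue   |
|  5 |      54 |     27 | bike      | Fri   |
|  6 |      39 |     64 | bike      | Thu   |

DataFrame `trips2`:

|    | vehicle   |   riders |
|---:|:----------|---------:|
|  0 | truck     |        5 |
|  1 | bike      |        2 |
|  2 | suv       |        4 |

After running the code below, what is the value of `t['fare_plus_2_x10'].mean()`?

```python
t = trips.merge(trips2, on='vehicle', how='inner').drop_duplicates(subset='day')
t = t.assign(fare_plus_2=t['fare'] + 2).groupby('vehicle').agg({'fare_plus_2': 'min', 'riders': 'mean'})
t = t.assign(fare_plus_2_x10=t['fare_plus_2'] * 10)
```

merge on 'vehicle' (how='inner') → 7 rows:
   miles  fare vehicle  day  riders
0     20    40     suv  Thu       4
1     68    25     suv  Fri       4
2     16    64    bike  Fri       2
3      9    74   truck  Tue       5
4     54   120    bike  Tue       2
5     54    27    bike  Fri       2
6     39    64    bike  Thu       2
drop duplicate day (keep=first):
   miles  fare vehicle  day  riders
0     20    40     suv  Thu       4
1     68    25     suv  Fri       4
3      9    74   truck  Tue       5
add column fare_plus_2 = t['fare'] + 2:
   miles  fare vehicle  day  riders  fare_plus_2
0     20    40     suv  Thu       4           42
1     68    25     suv  Fri       4           27
3      9    74   truck  Tue       5           76
group by vehicle: min(fare_plus_2), mean(riders):
         fare_plus_2  riders
vehicle                     
suv               27     4.0
truck             76     5.0
add column fare_plus_2_x10 = t['fare_plus_2'] * 10:
         fare_plus_2  riders  fare_plus_2_x10
vehicle                                      
suv               27     4.0              270
truck             76     5.0              760
So mean() = 515.0.

515.0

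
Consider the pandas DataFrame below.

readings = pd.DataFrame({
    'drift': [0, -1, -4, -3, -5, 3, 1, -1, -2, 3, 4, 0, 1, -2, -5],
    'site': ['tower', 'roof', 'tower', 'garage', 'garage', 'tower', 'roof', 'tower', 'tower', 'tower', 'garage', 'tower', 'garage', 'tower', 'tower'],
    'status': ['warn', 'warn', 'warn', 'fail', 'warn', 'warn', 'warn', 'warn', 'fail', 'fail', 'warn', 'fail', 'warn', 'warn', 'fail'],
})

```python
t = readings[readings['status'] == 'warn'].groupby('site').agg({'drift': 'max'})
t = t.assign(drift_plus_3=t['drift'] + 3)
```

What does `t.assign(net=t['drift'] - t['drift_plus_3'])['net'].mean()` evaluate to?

-3.0

filter rows where status == 'warn':
    drift    site status
0       0   tower   warn
1      -1    roof   warn
2      -4   tower   warn
4      -5  garage   warn
5       3   tower   warn
6       1    roof   warn
7      -1   tower   warn
10      4  garage   warn
12      1  garage   warn
13     -2   tower   warn
group by site, max of drift:
        drift
site         
garage      4
roof        1
tower       3
add column drift_plus_3 = t['drift'] + 3:
        drift  drift_plus_3
site                       
garage      4             7
roof        1             4
tower       3             6
add column net = t['drift'] - t['drift_plus_3']:
        drift  drift_plus_3  net
site                            
garage      4             7   -3
roof        1             4   -3
tower       3             6   -3
Reading off the mean of column 'net', we get -3.0.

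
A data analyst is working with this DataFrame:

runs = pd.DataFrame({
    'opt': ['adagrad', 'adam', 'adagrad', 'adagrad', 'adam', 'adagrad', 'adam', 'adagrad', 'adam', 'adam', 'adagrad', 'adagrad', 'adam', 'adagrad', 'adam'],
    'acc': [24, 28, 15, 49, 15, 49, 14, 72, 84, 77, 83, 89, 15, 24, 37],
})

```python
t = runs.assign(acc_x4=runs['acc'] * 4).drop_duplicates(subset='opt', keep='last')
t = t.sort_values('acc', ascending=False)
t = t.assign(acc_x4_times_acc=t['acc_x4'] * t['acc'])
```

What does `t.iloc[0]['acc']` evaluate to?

37

add column acc_x4 = runs['acc'] * 4:
        opt  acc  acc_x4
0   adagrad   24      96
1      adam   28     112
2   adagrad   15      60
3   adagrad   49     196
4      adam   15      60
5   adagrad   49     196
6      adam   14      56
7   adagrad   72     288
8      adam   84     336
9      adam   77     308
10  adagrad   83     332
11  adagrad   89     356
12     adam   15      60
13  adagrad   24      96
14     adam   37     148
drop duplicate opt (keep=last):
        opt  acc  acc_x4
13  adagrad   24      96
14     adam   37     148
sort by acc descending:
        opt  acc  acc_x4
14     adam   37     148
13  adagrad   24      96
add column acc_x4_times_acc = t['acc_x4'] * t['acc']:
        opt  acc  acc_x4  acc_x4_times_acc
14     adam   37     148              5476
13  adagrad   24      96              2304
Finally, value at position 0, column 'acc' = 37.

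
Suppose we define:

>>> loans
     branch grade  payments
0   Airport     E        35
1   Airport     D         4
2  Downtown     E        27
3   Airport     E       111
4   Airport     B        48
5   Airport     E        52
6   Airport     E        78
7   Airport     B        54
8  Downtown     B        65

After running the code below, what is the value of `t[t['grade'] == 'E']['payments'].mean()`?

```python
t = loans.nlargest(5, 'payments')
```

80.3333333333

take 5 rows with largest payments:
     branch grade  payments
3   Airport     E       111
6   Airport     E        78
8  Downtown     B        65
7   Airport     B        54
5   Airport     E        52
filter rows where grade == 'E':
    branch grade  payments
3  Airport     E       111
6  Airport     E        78
5  Airport     E        52
So mean() = 80.3333333333.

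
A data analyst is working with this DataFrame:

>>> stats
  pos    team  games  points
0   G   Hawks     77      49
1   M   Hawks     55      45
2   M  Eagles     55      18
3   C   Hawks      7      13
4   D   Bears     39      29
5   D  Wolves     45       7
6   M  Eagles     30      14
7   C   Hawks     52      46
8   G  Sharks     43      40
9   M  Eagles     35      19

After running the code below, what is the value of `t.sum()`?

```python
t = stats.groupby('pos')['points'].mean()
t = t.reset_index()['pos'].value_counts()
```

4

group by pos, mean of points:
pos
C    29.5
D    18.0
G    44.5
M    24.0
Name: points, dtype: float64
reset_index():
  pos  points
0   C    29.5
1   D    18.0
2   G    44.5
3   M    24.0
value_counts of pos:
pos
C    1
D    1
G    1
M    1
Name: count, dtype: int64
Reading off the sum of the resulting series, we get 4.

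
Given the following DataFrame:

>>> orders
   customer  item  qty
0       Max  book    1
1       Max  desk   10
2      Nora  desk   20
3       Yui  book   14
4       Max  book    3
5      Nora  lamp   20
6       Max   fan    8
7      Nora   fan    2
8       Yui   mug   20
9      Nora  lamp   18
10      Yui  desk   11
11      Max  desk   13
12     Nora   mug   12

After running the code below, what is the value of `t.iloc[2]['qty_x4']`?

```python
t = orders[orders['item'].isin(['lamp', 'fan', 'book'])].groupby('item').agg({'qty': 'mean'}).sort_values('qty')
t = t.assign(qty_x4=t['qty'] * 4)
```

filter rows where item in ['lamp', 'fan', 'book']:
  customer  item  qty
0      Max  book    1
3      Yui  book   14
4      Max  book    3
5     Nora  lamp   20
6      Max   fan    8
7     Nora   fan    2
9     Nora  lamp   18
group by item, mean of qty:
       qty
item      
book   6.0
fan    5.0
lamp  19.0
sort by qty:
       qty
item      
fan    5.0
book   6.0
lamp  19.0
add column qty_x4 = t['qty'] * 4:
       qty  qty_x4
item              
fan    5.0    20.0
book   6.0    24.0
lamp  19.0    76.0
So iloc[2]['qty_x4'] = 76.0.

76.0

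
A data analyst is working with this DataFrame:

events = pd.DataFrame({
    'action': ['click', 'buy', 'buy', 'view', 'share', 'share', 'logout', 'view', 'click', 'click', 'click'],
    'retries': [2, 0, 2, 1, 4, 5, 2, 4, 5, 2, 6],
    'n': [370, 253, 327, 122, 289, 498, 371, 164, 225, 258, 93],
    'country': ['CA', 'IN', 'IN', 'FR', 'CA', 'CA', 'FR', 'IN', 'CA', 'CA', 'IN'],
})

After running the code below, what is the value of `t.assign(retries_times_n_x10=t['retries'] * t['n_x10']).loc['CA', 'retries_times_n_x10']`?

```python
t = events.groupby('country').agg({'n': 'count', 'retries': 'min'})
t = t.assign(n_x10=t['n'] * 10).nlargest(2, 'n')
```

group by country: count(n), min(retries):
         n  retries
country            
CA       5        2
FR       2        1
IN       4        0
add column n_x10 = t['n'] * 10:
         n  retries  n_x10
country                   
CA       5        2     50
FR       2        1     20
IN       4        0     40
take 2 rows with largest n:
         n  retries  n_x10
country                   
CA       5        2     50
IN       4        0     40
add column retries_times_n_x10 = t['retries'] * t['n_x10']:
         n  retries  n_x10  retries_times_n_x10
country                                        
CA       5        2     50                  100
IN       4        0     40                    0
Hence 100.

100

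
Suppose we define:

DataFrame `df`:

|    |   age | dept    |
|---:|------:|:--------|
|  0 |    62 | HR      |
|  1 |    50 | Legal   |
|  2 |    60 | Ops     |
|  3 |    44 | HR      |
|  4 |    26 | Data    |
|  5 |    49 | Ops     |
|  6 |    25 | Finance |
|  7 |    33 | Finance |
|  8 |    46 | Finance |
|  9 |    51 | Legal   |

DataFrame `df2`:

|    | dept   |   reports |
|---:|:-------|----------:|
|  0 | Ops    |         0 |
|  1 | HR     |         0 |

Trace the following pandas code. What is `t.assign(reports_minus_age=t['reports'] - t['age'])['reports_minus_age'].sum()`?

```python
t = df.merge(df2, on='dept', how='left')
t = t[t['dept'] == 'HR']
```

merge on 'dept' (how='left') → 10 rows:
   age     dept  reports
0   62       HR      0.0
1   50    Legal      NaN
2   60      Ops      0.0
3   44       HR      0.0
4   26     Data      NaN
5   49      Ops      0.0
6   25  Finance      NaN
7   33  Finance      NaN
8   46  Finance      NaN
9   51    Legal      NaN
filter rows where dept == 'HR':
   age dept  reports
0   62   HR      0.0
3   44   HR      0.0
add column reports_minus_age = t['reports'] - t['age']:
   age dept  reports  reports_minus_age
0   62   HR      0.0              -62.0
3   44   HR      0.0              -44.0

-106.0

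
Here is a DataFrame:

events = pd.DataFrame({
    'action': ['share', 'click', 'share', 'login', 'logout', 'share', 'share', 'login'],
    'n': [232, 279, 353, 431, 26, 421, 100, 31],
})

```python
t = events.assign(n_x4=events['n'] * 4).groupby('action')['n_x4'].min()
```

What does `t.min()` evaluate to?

104

add column n_x4 = events['n'] * 4:
   action    n  n_x4
0   share  232   928
1   click  279  1116
2   share  353  1412
3   login  431  1724
4  logout   26   104
5   share  421  1684
6   share  100   400
7   login   31   124
group by action, min of n_x4:
action
click     1116
login      124
logout     104
share      400
Name: n_x4, dtype: int64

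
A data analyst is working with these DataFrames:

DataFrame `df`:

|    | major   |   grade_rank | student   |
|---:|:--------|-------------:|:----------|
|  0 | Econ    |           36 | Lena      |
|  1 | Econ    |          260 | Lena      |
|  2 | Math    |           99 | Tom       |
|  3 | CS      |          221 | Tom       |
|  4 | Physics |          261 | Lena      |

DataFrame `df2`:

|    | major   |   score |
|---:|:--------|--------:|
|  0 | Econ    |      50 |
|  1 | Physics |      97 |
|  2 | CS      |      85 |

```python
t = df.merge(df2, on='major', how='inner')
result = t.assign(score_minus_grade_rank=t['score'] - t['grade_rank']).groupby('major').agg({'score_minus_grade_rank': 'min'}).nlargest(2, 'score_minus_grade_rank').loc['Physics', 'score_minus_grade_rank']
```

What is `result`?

-164

merge on 'major' (how='inner') → 4 rows:
     major  grade_rank student  score
0     Econ          36    Lena     50
1     Econ         260    Lena     50
2       CS         221     Tom     85
3  Physics         261    Lena     97
add column score_minus_grade_rank = t['score'] - t['grade_rank']:
     major  grade_rank student  score  score_minus_grade_rank
0     Econ          36    Lena     50                      14
1     Econ         260    Lena     50                    -210
2       CS         221     Tom     85                    -136
3  Physics         261    Lena     97                    -164
group by major, min of score_minus_grade_rank:
         score_minus_grade_rank
major                          
CS                         -136
Econ                       -210
Physics                    -164
take 2 rows with largest score_minus_grade_rank:
         score_minus_grade_rank
major                          
CS                         -136
Physics                    -164
Then the value at row 'Physics', column 'score_minus_grade_rank': -164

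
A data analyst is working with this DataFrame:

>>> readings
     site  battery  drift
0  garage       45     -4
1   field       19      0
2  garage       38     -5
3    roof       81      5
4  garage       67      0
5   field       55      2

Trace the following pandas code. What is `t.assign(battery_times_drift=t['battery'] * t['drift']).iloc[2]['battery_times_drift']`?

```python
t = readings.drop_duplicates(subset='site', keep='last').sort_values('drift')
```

drop duplicate site (keep=last):
     site  battery  drift
3    roof       81      5
4  garage       67      0
5   field       55      2
sort by drift:
     site  battery  drift
4  garage       67      0
5   field       55      2
3    roof       81      5
add column battery_times_drift = t['battery'] * t['drift']:
     site  battery  drift  battery_times_drift
4  garage       67      0                    0
5   field       55      2                  110
3    roof       81      5                  405
Hence 405.

405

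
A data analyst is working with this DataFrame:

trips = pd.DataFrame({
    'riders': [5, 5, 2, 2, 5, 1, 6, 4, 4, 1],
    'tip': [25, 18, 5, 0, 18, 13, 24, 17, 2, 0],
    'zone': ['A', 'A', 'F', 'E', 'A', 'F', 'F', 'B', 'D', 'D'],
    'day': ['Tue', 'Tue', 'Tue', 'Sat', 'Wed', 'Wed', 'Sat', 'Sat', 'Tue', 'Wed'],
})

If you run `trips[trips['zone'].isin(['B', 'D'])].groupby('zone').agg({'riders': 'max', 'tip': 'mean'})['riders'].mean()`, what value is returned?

filter rows where zone in ['B', 'D']:
   riders  tip zone  day
7       4   17    B  Sat
8       4    2    D  Tue
9       1    0    D  Wed
group by zone: max(riders), mean(tip):
      riders   tip
zone              
B          4  17.0
D          4   1.0
Then the mean of column 'riders': 4.0

4.0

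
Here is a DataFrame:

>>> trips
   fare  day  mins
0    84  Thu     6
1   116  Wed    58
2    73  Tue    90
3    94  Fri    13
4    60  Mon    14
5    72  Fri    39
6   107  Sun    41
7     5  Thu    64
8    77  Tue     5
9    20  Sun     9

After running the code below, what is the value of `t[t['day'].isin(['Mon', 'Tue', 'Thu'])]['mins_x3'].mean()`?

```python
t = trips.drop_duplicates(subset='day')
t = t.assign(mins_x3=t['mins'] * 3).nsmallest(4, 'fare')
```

drop duplicate day (keep=first):
   fare  day  mins
0    84  Thu     6
1   116  Wed    58
2    73  Tue    90
3    94  Fri    13
4    60  Mon    14
6   107  Sun    41
add column mins_x3 = t['mins'] * 3:
   fare  day  mins  mins_x3
0    84  Thu     6       18
1   116  Wed    58      174
2    73  Tue    90      270
3    94  Fri    13       39
4    60  Mon    14       42
6   107  Sun    41      123
take 4 rows with smallest fare:
   fare  day  mins  mins_x3
4    60  Mon    14       42
2    73  Tue    90      270
0    84  Thu     6       18
3    94  Fri    13       39
filter rows where day in ['Mon', 'Tue', 'Thu']:
   fare  day  mins  mins_x3
4    60  Mon    14       42
2    73  Tue    90      270
0    84  Thu     6       18
So mean() = 110.0.

110.0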